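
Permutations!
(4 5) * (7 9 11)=(4 5)(7 9 11)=[0, 1, 2, 3, 5, 4, 6, 9, 8, 11, 10, 7]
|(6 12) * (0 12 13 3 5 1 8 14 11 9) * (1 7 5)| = 10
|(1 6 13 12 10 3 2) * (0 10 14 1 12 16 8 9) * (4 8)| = 13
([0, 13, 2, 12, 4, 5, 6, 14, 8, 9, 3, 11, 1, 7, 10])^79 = (1 7 10 12 13 14 3)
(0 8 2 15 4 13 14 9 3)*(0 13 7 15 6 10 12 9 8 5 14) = (0 5 14 8 2 6 10 12 9 3 13)(4 7 15) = [5, 1, 6, 13, 7, 14, 10, 15, 2, 3, 12, 11, 9, 0, 8, 4]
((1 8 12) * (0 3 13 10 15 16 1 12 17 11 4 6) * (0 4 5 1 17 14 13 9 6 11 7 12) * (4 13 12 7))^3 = (0 6 15 4 1 12 9 10 17 5 14 3 13 16 11 8)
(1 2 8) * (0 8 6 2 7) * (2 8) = (0 2 6 8 1 7) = [2, 7, 6, 3, 4, 5, 8, 0, 1]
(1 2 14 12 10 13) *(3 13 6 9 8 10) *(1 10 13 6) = (1 2 14 12 3 6 9 8 13 10) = [0, 2, 14, 6, 4, 5, 9, 7, 13, 8, 1, 11, 3, 10, 12]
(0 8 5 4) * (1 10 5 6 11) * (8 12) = (0 12 8 6 11 1 10 5 4) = [12, 10, 2, 3, 0, 4, 11, 7, 6, 9, 5, 1, 8]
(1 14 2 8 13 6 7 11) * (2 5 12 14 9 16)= (1 9 16 2 8 13 6 7 11)(5 12 14)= [0, 9, 8, 3, 4, 12, 7, 11, 13, 16, 10, 1, 14, 6, 5, 15, 2]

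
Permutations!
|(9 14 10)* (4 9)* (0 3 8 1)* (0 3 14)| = |(0 14 10 4 9)(1 3 8)| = 15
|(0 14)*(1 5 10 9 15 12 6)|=|(0 14)(1 5 10 9 15 12 6)|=14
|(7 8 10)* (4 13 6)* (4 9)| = 12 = |(4 13 6 9)(7 8 10)|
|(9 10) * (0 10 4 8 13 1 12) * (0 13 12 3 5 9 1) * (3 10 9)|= 6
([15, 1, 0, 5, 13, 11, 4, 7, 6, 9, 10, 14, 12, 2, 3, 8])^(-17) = (0 4 15 13 8 2 6)(3 14 11 5)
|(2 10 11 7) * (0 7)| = 5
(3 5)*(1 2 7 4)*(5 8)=[0, 2, 7, 8, 1, 3, 6, 4, 5]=(1 2 7 4)(3 8 5)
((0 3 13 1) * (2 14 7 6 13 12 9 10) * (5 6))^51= (0 9 14 6)(1 12 2 5)(3 10 7 13)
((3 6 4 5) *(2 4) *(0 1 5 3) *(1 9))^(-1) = (0 5 1 9)(2 6 3 4)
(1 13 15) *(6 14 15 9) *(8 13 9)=[0, 9, 2, 3, 4, 5, 14, 7, 13, 6, 10, 11, 12, 8, 15, 1]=(1 9 6 14 15)(8 13)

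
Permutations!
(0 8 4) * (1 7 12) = (0 8 4)(1 7 12) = [8, 7, 2, 3, 0, 5, 6, 12, 4, 9, 10, 11, 1]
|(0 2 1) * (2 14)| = |(0 14 2 1)| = 4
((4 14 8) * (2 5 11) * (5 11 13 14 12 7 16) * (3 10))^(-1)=((2 11)(3 10)(4 12 7 16 5 13 14 8))^(-1)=(2 11)(3 10)(4 8 14 13 5 16 7 12)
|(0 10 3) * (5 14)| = 6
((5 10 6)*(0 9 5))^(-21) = (0 6 10 5 9)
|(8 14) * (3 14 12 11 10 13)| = 7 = |(3 14 8 12 11 10 13)|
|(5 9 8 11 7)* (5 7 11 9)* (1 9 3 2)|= 5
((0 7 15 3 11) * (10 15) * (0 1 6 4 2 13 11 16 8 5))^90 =(0 10 3 8)(5 7 15 16)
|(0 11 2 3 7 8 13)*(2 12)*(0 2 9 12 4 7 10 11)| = 8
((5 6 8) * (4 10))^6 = (10)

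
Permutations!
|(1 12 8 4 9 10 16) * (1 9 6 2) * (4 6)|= 15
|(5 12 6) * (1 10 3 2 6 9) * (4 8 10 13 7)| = 12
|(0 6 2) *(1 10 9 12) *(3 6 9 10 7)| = |(0 9 12 1 7 3 6 2)| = 8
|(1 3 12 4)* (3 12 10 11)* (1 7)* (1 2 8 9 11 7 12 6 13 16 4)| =42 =|(1 6 13 16 4 12)(2 8 9 11 3 10 7)|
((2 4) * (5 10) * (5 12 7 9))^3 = (2 4)(5 7 10 9 12)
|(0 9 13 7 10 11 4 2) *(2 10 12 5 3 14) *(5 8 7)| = |(0 9 13 5 3 14 2)(4 10 11)(7 12 8)| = 21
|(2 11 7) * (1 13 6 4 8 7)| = |(1 13 6 4 8 7 2 11)| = 8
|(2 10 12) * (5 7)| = |(2 10 12)(5 7)| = 6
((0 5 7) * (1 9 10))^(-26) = (0 5 7)(1 9 10)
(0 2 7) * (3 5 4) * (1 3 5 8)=[2, 3, 7, 8, 5, 4, 6, 0, 1]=(0 2 7)(1 3 8)(4 5)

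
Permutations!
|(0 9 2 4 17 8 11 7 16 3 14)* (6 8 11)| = 10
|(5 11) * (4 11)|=|(4 11 5)|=3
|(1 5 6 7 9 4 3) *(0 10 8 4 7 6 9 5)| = 6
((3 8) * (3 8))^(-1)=(8)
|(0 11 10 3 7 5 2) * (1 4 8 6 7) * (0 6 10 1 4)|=|(0 11 1)(2 6 7 5)(3 4 8 10)|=12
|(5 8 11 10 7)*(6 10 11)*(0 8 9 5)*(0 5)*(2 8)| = 8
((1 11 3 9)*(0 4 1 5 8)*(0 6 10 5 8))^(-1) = (0 5 10 6 8 9 3 11 1 4)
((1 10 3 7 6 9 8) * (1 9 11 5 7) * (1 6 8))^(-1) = ((1 10 3 6 11 5 7 8 9))^(-1) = (1 9 8 7 5 11 6 3 10)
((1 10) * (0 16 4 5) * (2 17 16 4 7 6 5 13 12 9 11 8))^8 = ((0 4 13 12 9 11 8 2 17 16 7 6 5)(1 10))^8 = (0 17 12 6 8 4 16 9 5 2 13 7 11)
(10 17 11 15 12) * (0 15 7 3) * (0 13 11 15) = (3 13 11 7)(10 17 15 12) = [0, 1, 2, 13, 4, 5, 6, 3, 8, 9, 17, 7, 10, 11, 14, 12, 16, 15]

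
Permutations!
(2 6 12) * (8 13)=(2 6 12)(8 13)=[0, 1, 6, 3, 4, 5, 12, 7, 13, 9, 10, 11, 2, 8]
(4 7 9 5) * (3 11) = [0, 1, 2, 11, 7, 4, 6, 9, 8, 5, 10, 3] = (3 11)(4 7 9 5)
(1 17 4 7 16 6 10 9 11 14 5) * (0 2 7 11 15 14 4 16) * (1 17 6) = (0 2 7)(1 6 10 9 15 14 5 17 16)(4 11) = [2, 6, 7, 3, 11, 17, 10, 0, 8, 15, 9, 4, 12, 13, 5, 14, 1, 16]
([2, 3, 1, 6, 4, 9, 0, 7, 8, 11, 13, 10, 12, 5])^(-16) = (0 6 3 1 2)(5 13 10 11 9)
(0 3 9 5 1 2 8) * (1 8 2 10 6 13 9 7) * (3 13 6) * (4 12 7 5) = (0 13 9 4 12 7 1 10 3 5 8) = [13, 10, 2, 5, 12, 8, 6, 1, 0, 4, 3, 11, 7, 9]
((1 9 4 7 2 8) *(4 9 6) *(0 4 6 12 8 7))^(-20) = (1 12 8)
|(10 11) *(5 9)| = 2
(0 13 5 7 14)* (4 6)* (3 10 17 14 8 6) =(0 13 5 7 8 6 4 3 10 17 14) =[13, 1, 2, 10, 3, 7, 4, 8, 6, 9, 17, 11, 12, 5, 0, 15, 16, 14]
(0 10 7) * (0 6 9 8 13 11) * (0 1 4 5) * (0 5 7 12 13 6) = [10, 4, 2, 3, 7, 5, 9, 0, 6, 8, 12, 1, 13, 11] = (0 10 12 13 11 1 4 7)(6 9 8)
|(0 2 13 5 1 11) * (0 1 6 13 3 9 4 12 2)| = |(1 11)(2 3 9 4 12)(5 6 13)| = 30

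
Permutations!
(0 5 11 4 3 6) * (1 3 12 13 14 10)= (0 5 11 4 12 13 14 10 1 3 6)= [5, 3, 2, 6, 12, 11, 0, 7, 8, 9, 1, 4, 13, 14, 10]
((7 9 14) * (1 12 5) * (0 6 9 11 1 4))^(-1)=((0 6 9 14 7 11 1 12 5 4))^(-1)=(0 4 5 12 1 11 7 14 9 6)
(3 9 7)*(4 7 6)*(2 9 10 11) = (2 9 6 4 7 3 10 11) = [0, 1, 9, 10, 7, 5, 4, 3, 8, 6, 11, 2]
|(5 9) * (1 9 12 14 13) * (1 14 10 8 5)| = 4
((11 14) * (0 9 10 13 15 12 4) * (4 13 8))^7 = ((0 9 10 8 4)(11 14)(12 13 15))^7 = (0 10 4 9 8)(11 14)(12 13 15)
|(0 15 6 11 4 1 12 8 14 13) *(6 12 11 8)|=|(0 15 12 6 8 14 13)(1 11 4)|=21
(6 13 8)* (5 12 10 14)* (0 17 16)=(0 17 16)(5 12 10 14)(6 13 8)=[17, 1, 2, 3, 4, 12, 13, 7, 6, 9, 14, 11, 10, 8, 5, 15, 0, 16]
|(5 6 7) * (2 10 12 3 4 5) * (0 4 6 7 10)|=|(0 4 5 7 2)(3 6 10 12)|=20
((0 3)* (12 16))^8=(16)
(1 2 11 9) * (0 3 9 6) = (0 3 9 1 2 11 6) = [3, 2, 11, 9, 4, 5, 0, 7, 8, 1, 10, 6]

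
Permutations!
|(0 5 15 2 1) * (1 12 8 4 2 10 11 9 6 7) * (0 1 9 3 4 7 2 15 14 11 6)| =14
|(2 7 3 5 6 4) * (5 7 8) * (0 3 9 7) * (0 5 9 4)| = 20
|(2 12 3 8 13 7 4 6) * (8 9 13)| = 8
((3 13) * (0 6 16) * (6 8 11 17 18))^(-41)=((0 8 11 17 18 6 16)(3 13))^(-41)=(0 8 11 17 18 6 16)(3 13)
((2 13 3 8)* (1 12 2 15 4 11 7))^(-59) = ((1 12 2 13 3 8 15 4 11 7))^(-59) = (1 12 2 13 3 8 15 4 11 7)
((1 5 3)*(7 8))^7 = ((1 5 3)(7 8))^7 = (1 5 3)(7 8)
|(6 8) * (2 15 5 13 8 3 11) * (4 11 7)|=10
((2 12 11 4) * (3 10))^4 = ((2 12 11 4)(3 10))^4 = (12)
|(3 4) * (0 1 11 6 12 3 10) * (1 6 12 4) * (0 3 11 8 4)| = 10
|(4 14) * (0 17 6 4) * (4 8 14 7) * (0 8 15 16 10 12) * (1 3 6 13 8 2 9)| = |(0 17 13 8 14 2 9 1 3 6 15 16 10 12)(4 7)| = 14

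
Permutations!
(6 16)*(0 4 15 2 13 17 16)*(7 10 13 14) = (0 4 15 2 14 7 10 13 17 16 6) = [4, 1, 14, 3, 15, 5, 0, 10, 8, 9, 13, 11, 12, 17, 7, 2, 6, 16]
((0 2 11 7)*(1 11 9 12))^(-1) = (0 7 11 1 12 9 2)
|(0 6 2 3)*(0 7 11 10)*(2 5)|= 8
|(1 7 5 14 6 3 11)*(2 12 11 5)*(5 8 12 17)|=11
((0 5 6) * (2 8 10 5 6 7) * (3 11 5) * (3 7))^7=(0 6)(2 7 10 8)(3 11 5)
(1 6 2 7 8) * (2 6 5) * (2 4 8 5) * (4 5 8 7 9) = (1 2 9 4 7 8) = [0, 2, 9, 3, 7, 5, 6, 8, 1, 4]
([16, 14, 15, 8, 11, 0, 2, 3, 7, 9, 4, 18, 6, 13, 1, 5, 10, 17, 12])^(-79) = [15, 14, 12, 7, 16, 2, 18, 8, 3, 9, 0, 10, 11, 13, 1, 6, 5, 17, 4]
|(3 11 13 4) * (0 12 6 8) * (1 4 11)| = 12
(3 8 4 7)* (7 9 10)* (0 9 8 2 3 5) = (0 9 10 7 5)(2 3)(4 8) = [9, 1, 3, 2, 8, 0, 6, 5, 4, 10, 7]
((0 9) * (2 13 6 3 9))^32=(0 13 3)(2 6 9)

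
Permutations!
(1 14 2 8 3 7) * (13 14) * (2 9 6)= (1 13 14 9 6 2 8 3 7)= [0, 13, 8, 7, 4, 5, 2, 1, 3, 6, 10, 11, 12, 14, 9]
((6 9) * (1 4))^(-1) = ((1 4)(6 9))^(-1) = (1 4)(6 9)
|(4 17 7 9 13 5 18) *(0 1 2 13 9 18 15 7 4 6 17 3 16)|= 13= |(0 1 2 13 5 15 7 18 6 17 4 3 16)|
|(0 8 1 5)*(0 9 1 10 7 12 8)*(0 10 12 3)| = 12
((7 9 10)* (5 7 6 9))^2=((5 7)(6 9 10))^2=(6 10 9)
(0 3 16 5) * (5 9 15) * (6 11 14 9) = [3, 1, 2, 16, 4, 0, 11, 7, 8, 15, 10, 14, 12, 13, 9, 5, 6] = (0 3 16 6 11 14 9 15 5)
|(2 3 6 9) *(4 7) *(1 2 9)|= 4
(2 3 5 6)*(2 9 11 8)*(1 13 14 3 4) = (1 13 14 3 5 6 9 11 8 2 4) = [0, 13, 4, 5, 1, 6, 9, 7, 2, 11, 10, 8, 12, 14, 3]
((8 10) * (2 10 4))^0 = (10)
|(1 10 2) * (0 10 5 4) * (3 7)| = 6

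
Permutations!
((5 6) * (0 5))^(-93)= (6)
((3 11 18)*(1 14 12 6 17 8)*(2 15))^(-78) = (18)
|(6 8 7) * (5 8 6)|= |(5 8 7)|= 3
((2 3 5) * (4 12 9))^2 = (2 5 3)(4 9 12)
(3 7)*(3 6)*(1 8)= [0, 8, 2, 7, 4, 5, 3, 6, 1]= (1 8)(3 7 6)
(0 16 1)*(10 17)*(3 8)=(0 16 1)(3 8)(10 17)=[16, 0, 2, 8, 4, 5, 6, 7, 3, 9, 17, 11, 12, 13, 14, 15, 1, 10]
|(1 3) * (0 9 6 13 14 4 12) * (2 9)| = |(0 2 9 6 13 14 4 12)(1 3)| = 8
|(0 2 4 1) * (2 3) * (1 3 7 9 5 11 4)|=|(0 7 9 5 11 4 3 2 1)|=9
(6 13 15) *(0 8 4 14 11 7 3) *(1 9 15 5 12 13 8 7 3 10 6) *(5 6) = (0 7 10 5 12 13 6 8 4 14 11 3)(1 9 15) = [7, 9, 2, 0, 14, 12, 8, 10, 4, 15, 5, 3, 13, 6, 11, 1]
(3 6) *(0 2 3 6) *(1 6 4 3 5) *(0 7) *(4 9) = (0 2 5 1 6 9 4 3 7) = [2, 6, 5, 7, 3, 1, 9, 0, 8, 4]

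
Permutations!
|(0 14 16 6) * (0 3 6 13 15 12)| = 6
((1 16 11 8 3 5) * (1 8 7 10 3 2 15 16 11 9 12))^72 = ((1 11 7 10 3 5 8 2 15 16 9 12))^72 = (16)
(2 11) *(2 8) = (2 11 8) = [0, 1, 11, 3, 4, 5, 6, 7, 2, 9, 10, 8]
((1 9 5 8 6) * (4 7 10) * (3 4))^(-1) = (1 6 8 5 9)(3 10 7 4) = ((1 9 5 8 6)(3 4 7 10))^(-1)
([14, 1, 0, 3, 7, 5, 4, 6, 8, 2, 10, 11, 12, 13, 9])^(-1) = (0 2 9 14)(4 6 7)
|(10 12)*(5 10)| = 3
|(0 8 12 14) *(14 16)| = |(0 8 12 16 14)| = 5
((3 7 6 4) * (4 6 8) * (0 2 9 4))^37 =((0 2 9 4 3 7 8))^37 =(0 9 3 8 2 4 7)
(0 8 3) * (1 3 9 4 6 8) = [1, 3, 2, 0, 6, 5, 8, 7, 9, 4] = (0 1 3)(4 6 8 9)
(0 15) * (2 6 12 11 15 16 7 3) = (0 16 7 3 2 6 12 11 15) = [16, 1, 6, 2, 4, 5, 12, 3, 8, 9, 10, 15, 11, 13, 14, 0, 7]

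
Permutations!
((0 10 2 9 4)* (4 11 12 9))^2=((0 10 2 4)(9 11 12))^2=(0 2)(4 10)(9 12 11)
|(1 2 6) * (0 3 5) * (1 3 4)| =|(0 4 1 2 6 3 5)| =7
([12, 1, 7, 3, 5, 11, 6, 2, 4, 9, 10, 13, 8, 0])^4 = [5, 1, 2, 3, 0, 12, 6, 7, 13, 9, 10, 8, 11, 4]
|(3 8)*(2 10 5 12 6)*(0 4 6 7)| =|(0 4 6 2 10 5 12 7)(3 8)| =8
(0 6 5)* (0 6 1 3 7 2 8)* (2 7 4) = (0 1 3 4 2 8)(5 6) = [1, 3, 8, 4, 2, 6, 5, 7, 0]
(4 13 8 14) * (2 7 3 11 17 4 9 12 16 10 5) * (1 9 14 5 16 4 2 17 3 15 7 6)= [0, 9, 6, 11, 13, 17, 1, 15, 5, 12, 16, 3, 4, 8, 14, 7, 10, 2]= (1 9 12 4 13 8 5 17 2 6)(3 11)(7 15)(10 16)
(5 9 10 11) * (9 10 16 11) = (5 10 9 16 11) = [0, 1, 2, 3, 4, 10, 6, 7, 8, 16, 9, 5, 12, 13, 14, 15, 11]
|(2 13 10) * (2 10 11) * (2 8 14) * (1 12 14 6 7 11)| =|(1 12 14 2 13)(6 7 11 8)| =20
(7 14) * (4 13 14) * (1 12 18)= (1 12 18)(4 13 14 7)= [0, 12, 2, 3, 13, 5, 6, 4, 8, 9, 10, 11, 18, 14, 7, 15, 16, 17, 1]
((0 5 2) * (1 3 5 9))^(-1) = (0 2 5 3 1 9)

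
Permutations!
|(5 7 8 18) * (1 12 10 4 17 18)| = 9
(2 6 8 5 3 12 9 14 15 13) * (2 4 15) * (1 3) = [0, 3, 6, 12, 15, 1, 8, 7, 5, 14, 10, 11, 9, 4, 2, 13] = (1 3 12 9 14 2 6 8 5)(4 15 13)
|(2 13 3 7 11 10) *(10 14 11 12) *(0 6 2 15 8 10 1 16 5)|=30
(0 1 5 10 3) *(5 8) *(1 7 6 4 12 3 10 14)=(0 7 6 4 12 3)(1 8 5 14)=[7, 8, 2, 0, 12, 14, 4, 6, 5, 9, 10, 11, 3, 13, 1]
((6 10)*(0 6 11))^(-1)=(0 11 10 6)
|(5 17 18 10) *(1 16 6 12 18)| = 8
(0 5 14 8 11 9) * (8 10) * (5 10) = (0 10 8 11 9)(5 14) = [10, 1, 2, 3, 4, 14, 6, 7, 11, 0, 8, 9, 12, 13, 5]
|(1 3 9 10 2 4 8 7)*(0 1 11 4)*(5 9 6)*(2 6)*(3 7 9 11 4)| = |(0 1 7 4 8 9 10 6 5 11 3 2)| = 12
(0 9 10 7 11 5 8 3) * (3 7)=(0 9 10 3)(5 8 7 11)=[9, 1, 2, 0, 4, 8, 6, 11, 7, 10, 3, 5]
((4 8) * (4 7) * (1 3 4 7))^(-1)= ((1 3 4 8))^(-1)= (1 8 4 3)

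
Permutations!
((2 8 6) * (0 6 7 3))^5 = ((0 6 2 8 7 3))^5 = (0 3 7 8 2 6)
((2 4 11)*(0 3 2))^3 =(0 4 3 11 2)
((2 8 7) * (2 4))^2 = (2 7)(4 8)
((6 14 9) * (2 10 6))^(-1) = (2 9 14 6 10)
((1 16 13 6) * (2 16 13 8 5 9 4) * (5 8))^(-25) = (16)(1 6 13)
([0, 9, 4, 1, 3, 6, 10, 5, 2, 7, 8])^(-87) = [0, 5, 1, 7, 9, 8, 2, 10, 3, 6, 4]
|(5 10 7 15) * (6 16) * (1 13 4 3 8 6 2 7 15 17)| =|(1 13 4 3 8 6 16 2 7 17)(5 10 15)| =30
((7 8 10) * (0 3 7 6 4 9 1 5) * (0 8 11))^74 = ((0 3 7 11)(1 5 8 10 6 4 9))^74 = (0 7)(1 6 5 4 8 9 10)(3 11)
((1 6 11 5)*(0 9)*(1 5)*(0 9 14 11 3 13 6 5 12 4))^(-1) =((0 14 11 1 5 12 4)(3 13 6))^(-1) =(0 4 12 5 1 11 14)(3 6 13)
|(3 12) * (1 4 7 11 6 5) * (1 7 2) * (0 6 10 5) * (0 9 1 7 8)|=22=|(0 6 9 1 4 2 7 11 10 5 8)(3 12)|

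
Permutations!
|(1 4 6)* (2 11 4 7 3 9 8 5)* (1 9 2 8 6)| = |(1 7 3 2 11 4)(5 8)(6 9)| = 6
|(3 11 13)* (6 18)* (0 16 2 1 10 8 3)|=|(0 16 2 1 10 8 3 11 13)(6 18)|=18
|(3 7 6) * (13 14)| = 6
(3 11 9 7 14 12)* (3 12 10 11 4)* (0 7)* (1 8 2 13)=(0 7 14 10 11 9)(1 8 2 13)(3 4)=[7, 8, 13, 4, 3, 5, 6, 14, 2, 0, 11, 9, 12, 1, 10]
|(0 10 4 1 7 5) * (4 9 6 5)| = 15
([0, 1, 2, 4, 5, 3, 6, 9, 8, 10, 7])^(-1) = [0, 1, 2, 5, 3, 4, 6, 10, 8, 7, 9]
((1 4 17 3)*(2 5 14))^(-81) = (1 3 17 4)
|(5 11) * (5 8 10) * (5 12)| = |(5 11 8 10 12)| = 5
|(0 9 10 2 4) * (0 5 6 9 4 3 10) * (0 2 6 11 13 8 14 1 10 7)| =|(0 4 5 11 13 8 14 1 10 6 9 2 3 7)| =14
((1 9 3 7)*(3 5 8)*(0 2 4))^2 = ((0 2 4)(1 9 5 8 3 7))^2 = (0 4 2)(1 5 3)(7 9 8)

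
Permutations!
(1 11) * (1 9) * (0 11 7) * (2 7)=(0 11 9 1 2 7)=[11, 2, 7, 3, 4, 5, 6, 0, 8, 1, 10, 9]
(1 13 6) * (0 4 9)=[4, 13, 2, 3, 9, 5, 1, 7, 8, 0, 10, 11, 12, 6]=(0 4 9)(1 13 6)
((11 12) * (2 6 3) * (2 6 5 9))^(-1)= (2 9 5)(3 6)(11 12)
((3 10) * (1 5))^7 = (1 5)(3 10)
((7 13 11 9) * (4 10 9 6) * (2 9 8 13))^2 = (2 7 9)(4 8 11)(6 10 13)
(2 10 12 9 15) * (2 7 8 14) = [0, 1, 10, 3, 4, 5, 6, 8, 14, 15, 12, 11, 9, 13, 2, 7] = (2 10 12 9 15 7 8 14)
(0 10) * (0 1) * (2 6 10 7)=[7, 0, 6, 3, 4, 5, 10, 2, 8, 9, 1]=(0 7 2 6 10 1)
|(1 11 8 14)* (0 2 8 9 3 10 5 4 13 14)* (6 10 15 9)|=24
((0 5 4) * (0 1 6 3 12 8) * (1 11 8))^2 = (0 4 8 5 11)(1 3)(6 12)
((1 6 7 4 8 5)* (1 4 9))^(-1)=(1 9 7 6)(4 5 8)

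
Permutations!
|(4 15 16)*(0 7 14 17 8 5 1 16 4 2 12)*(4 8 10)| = 13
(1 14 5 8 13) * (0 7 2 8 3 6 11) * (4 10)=(0 7 2 8 13 1 14 5 3 6 11)(4 10)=[7, 14, 8, 6, 10, 3, 11, 2, 13, 9, 4, 0, 12, 1, 5]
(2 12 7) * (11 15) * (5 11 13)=[0, 1, 12, 3, 4, 11, 6, 2, 8, 9, 10, 15, 7, 5, 14, 13]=(2 12 7)(5 11 15 13)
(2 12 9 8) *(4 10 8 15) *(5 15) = [0, 1, 12, 3, 10, 15, 6, 7, 2, 5, 8, 11, 9, 13, 14, 4] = (2 12 9 5 15 4 10 8)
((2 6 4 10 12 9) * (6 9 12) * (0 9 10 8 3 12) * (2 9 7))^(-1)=((0 7 2 10 6 4 8 3 12))^(-1)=(0 12 3 8 4 6 10 2 7)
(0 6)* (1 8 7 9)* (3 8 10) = (0 6)(1 10 3 8 7 9) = [6, 10, 2, 8, 4, 5, 0, 9, 7, 1, 3]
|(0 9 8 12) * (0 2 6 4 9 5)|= 6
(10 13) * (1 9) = (1 9)(10 13) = [0, 9, 2, 3, 4, 5, 6, 7, 8, 1, 13, 11, 12, 10]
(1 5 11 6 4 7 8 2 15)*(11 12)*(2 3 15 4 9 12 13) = [0, 5, 4, 15, 7, 13, 9, 8, 3, 12, 10, 6, 11, 2, 14, 1] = (1 5 13 2 4 7 8 3 15)(6 9 12 11)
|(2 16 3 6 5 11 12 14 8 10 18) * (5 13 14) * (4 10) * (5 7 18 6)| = |(2 16 3 5 11 12 7 18)(4 10 6 13 14 8)| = 24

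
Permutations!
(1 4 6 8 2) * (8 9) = (1 4 6 9 8 2) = [0, 4, 1, 3, 6, 5, 9, 7, 2, 8]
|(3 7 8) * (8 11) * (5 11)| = |(3 7 5 11 8)| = 5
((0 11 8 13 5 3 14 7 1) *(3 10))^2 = (0 8 5 3 7)(1 11 13 10 14)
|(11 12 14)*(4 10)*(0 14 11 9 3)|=|(0 14 9 3)(4 10)(11 12)|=4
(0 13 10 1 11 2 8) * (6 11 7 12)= (0 13 10 1 7 12 6 11 2 8)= [13, 7, 8, 3, 4, 5, 11, 12, 0, 9, 1, 2, 6, 10]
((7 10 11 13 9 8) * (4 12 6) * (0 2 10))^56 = ((0 2 10 11 13 9 8 7)(4 12 6))^56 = (13)(4 6 12)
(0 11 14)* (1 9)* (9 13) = (0 11 14)(1 13 9) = [11, 13, 2, 3, 4, 5, 6, 7, 8, 1, 10, 14, 12, 9, 0]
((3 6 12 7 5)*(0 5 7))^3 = ((0 5 3 6 12))^3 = (0 6 5 12 3)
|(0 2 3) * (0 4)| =|(0 2 3 4)| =4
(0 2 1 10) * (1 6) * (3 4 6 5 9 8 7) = (0 2 5 9 8 7 3 4 6 1 10) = [2, 10, 5, 4, 6, 9, 1, 3, 7, 8, 0]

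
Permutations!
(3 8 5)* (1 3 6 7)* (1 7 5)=[0, 3, 2, 8, 4, 6, 5, 7, 1]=(1 3 8)(5 6)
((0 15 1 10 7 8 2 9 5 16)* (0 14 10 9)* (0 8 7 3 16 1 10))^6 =(16)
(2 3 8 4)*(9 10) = [0, 1, 3, 8, 2, 5, 6, 7, 4, 10, 9] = (2 3 8 4)(9 10)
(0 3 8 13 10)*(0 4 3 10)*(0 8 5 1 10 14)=[14, 10, 2, 5, 3, 1, 6, 7, 13, 9, 4, 11, 12, 8, 0]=(0 14)(1 10 4 3 5)(8 13)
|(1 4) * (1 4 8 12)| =3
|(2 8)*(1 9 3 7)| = 4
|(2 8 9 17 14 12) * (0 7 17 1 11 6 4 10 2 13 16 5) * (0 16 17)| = |(0 7)(1 11 6 4 10 2 8 9)(5 16)(12 13 17 14)| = 8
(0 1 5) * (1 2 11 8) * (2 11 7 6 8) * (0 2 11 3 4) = [3, 5, 7, 4, 0, 2, 8, 6, 1, 9, 10, 11] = (11)(0 3 4)(1 5 2 7 6 8)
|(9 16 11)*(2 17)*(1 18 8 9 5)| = |(1 18 8 9 16 11 5)(2 17)| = 14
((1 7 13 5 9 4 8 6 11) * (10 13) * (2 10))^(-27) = (1 9 7 4 2 8 10 6 13 11 5)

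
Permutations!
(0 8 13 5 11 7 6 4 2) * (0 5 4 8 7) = (0 7 6 8 13 4 2 5 11) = [7, 1, 5, 3, 2, 11, 8, 6, 13, 9, 10, 0, 12, 4]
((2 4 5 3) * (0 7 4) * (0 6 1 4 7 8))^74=(8)(1 5 2)(3 6 4)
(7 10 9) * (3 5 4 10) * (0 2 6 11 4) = (0 2 6 11 4 10 9 7 3 5) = [2, 1, 6, 5, 10, 0, 11, 3, 8, 7, 9, 4]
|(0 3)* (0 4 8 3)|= |(3 4 8)|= 3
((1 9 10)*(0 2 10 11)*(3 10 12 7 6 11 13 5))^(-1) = ((0 2 12 7 6 11)(1 9 13 5 3 10))^(-1) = (0 11 6 7 12 2)(1 10 3 5 13 9)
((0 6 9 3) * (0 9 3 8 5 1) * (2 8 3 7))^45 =(0 2 1 7 5 6 8)(3 9)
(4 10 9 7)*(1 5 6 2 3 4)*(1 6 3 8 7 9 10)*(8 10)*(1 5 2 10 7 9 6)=[0, 2, 7, 4, 5, 3, 10, 1, 9, 6, 8]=(1 2 7)(3 4 5)(6 10 8 9)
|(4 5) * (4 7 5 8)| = |(4 8)(5 7)| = 2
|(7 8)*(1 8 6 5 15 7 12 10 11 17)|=12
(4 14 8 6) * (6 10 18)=[0, 1, 2, 3, 14, 5, 4, 7, 10, 9, 18, 11, 12, 13, 8, 15, 16, 17, 6]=(4 14 8 10 18 6)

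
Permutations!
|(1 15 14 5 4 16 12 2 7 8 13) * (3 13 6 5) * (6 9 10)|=10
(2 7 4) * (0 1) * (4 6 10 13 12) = (0 1)(2 7 6 10 13 12 4) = [1, 0, 7, 3, 2, 5, 10, 6, 8, 9, 13, 11, 4, 12]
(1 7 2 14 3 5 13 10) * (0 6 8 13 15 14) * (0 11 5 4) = (0 6 8 13 10 1 7 2 11 5 15 14 3 4) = [6, 7, 11, 4, 0, 15, 8, 2, 13, 9, 1, 5, 12, 10, 3, 14]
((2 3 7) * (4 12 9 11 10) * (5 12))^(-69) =(4 9)(5 11)(10 12)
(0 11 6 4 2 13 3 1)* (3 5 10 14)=(0 11 6 4 2 13 5 10 14 3 1)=[11, 0, 13, 1, 2, 10, 4, 7, 8, 9, 14, 6, 12, 5, 3]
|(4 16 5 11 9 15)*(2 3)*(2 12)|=6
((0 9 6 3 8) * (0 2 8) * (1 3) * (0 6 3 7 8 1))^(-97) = (0 6 3 9)(1 2 8 7)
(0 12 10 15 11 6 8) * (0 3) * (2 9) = (0 12 10 15 11 6 8 3)(2 9) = [12, 1, 9, 0, 4, 5, 8, 7, 3, 2, 15, 6, 10, 13, 14, 11]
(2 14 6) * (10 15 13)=(2 14 6)(10 15 13)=[0, 1, 14, 3, 4, 5, 2, 7, 8, 9, 15, 11, 12, 10, 6, 13]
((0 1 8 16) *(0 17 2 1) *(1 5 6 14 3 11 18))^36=((1 8 16 17 2 5 6 14 3 11 18))^36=(1 17 6 11 8 2 14 18 16 5 3)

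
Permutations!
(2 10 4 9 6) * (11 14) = (2 10 4 9 6)(11 14) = [0, 1, 10, 3, 9, 5, 2, 7, 8, 6, 4, 14, 12, 13, 11]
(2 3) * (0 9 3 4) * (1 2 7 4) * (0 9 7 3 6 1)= (0 7 4 9 6 1 2)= [7, 2, 0, 3, 9, 5, 1, 4, 8, 6]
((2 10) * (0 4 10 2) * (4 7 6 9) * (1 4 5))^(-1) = (0 10 4 1 5 9 6 7)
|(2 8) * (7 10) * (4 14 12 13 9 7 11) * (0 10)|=18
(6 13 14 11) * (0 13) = (0 13 14 11 6) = [13, 1, 2, 3, 4, 5, 0, 7, 8, 9, 10, 6, 12, 14, 11]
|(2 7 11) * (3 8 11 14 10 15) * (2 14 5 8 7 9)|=8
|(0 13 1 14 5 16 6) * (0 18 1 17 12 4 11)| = |(0 13 17 12 4 11)(1 14 5 16 6 18)| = 6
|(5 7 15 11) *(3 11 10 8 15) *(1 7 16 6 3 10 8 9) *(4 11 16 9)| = |(1 7 10 4 11 5 9)(3 16 6)(8 15)| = 42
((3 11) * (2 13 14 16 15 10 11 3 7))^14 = ((2 13 14 16 15 10 11 7))^14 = (2 11 15 14)(7 10 16 13)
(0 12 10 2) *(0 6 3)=[12, 1, 6, 0, 4, 5, 3, 7, 8, 9, 2, 11, 10]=(0 12 10 2 6 3)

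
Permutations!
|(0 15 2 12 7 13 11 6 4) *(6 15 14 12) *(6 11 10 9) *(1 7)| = 30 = |(0 14 12 1 7 13 10 9 6 4)(2 11 15)|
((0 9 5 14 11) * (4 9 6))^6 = (0 11 14 5 9 4 6)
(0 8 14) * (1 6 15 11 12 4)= (0 8 14)(1 6 15 11 12 4)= [8, 6, 2, 3, 1, 5, 15, 7, 14, 9, 10, 12, 4, 13, 0, 11]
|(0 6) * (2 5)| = |(0 6)(2 5)| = 2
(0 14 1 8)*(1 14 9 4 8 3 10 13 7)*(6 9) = (14)(0 6 9 4 8)(1 3 10 13 7) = [6, 3, 2, 10, 8, 5, 9, 1, 0, 4, 13, 11, 12, 7, 14]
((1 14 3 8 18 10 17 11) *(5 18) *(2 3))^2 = (1 2 8 18 17)(3 5 10 11 14)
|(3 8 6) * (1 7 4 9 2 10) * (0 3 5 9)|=|(0 3 8 6 5 9 2 10 1 7 4)|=11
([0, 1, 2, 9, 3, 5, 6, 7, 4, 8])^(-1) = (3 4 8 9)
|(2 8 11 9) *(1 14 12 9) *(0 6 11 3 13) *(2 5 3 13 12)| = |(0 6 11 1 14 2 8 13)(3 12 9 5)| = 8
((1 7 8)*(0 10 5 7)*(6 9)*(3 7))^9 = (0 5 7 1 10 3 8)(6 9)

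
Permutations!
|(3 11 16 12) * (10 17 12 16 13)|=6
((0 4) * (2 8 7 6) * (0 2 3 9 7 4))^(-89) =((2 8 4)(3 9 7 6))^(-89) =(2 8 4)(3 6 7 9)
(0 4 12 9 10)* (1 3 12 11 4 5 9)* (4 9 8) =(0 5 8 4 11 9 10)(1 3 12) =[5, 3, 2, 12, 11, 8, 6, 7, 4, 10, 0, 9, 1]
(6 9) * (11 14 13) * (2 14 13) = [0, 1, 14, 3, 4, 5, 9, 7, 8, 6, 10, 13, 12, 11, 2] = (2 14)(6 9)(11 13)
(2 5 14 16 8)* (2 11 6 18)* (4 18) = (2 5 14 16 8 11 6 4 18) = [0, 1, 5, 3, 18, 14, 4, 7, 11, 9, 10, 6, 12, 13, 16, 15, 8, 17, 2]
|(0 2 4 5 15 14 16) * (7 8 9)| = 21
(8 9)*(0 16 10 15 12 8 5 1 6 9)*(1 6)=[16, 1, 2, 3, 4, 6, 9, 7, 0, 5, 15, 11, 8, 13, 14, 12, 10]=(0 16 10 15 12 8)(5 6 9)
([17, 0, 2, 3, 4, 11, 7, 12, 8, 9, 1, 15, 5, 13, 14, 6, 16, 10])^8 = [0, 1, 2, 3, 4, 15, 12, 5, 8, 9, 10, 6, 11, 13, 14, 7, 16, 17]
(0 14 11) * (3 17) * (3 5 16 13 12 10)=(0 14 11)(3 17 5 16 13 12 10)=[14, 1, 2, 17, 4, 16, 6, 7, 8, 9, 3, 0, 10, 12, 11, 15, 13, 5]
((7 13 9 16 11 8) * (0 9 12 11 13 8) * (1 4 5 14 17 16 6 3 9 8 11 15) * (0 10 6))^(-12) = (0 10)(1 13 14)(3 7)(4 12 17)(5 15 16)(6 8)(9 11)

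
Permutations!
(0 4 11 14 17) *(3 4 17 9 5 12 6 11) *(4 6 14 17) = (0 4 3 6 11 17)(5 12 14 9) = [4, 1, 2, 6, 3, 12, 11, 7, 8, 5, 10, 17, 14, 13, 9, 15, 16, 0]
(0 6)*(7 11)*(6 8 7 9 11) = (0 8 7 6)(9 11) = [8, 1, 2, 3, 4, 5, 0, 6, 7, 11, 10, 9]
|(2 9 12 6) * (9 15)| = 5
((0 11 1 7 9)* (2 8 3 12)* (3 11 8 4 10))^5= ((0 8 11 1 7 9)(2 4 10 3 12))^5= (12)(0 9 7 1 11 8)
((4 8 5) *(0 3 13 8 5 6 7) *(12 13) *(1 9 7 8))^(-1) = ((0 3 12 13 1 9 7)(4 5)(6 8))^(-1) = (0 7 9 1 13 12 3)(4 5)(6 8)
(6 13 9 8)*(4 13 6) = (4 13 9 8) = [0, 1, 2, 3, 13, 5, 6, 7, 4, 8, 10, 11, 12, 9]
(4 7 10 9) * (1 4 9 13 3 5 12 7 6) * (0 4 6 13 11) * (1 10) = (0 4 13 3 5 12 7 1 6 10 11) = [4, 6, 2, 5, 13, 12, 10, 1, 8, 9, 11, 0, 7, 3]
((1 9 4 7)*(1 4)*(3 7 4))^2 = ((1 9)(3 7))^2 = (9)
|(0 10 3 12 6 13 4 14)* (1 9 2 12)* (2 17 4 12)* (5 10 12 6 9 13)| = 6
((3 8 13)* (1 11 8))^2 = ((1 11 8 13 3))^2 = (1 8 3 11 13)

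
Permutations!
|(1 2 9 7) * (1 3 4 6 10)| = |(1 2 9 7 3 4 6 10)| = 8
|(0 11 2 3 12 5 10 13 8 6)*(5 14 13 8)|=|(0 11 2 3 12 14 13 5 10 8 6)|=11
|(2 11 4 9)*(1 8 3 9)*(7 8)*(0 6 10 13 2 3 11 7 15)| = 22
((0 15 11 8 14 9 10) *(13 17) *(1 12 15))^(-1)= ((0 1 12 15 11 8 14 9 10)(13 17))^(-1)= (0 10 9 14 8 11 15 12 1)(13 17)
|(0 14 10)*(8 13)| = 6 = |(0 14 10)(8 13)|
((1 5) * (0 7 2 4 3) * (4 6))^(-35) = (0 7 2 6 4 3)(1 5)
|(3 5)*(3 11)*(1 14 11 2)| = |(1 14 11 3 5 2)| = 6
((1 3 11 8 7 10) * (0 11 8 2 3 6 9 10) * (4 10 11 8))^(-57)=(1 10 4 3 2 11 9 6)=((0 8 7)(1 6 9 11 2 3 4 10))^(-57)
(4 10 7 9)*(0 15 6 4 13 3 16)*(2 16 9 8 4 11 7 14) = (0 15 6 11 7 8 4 10 14 2 16)(3 9 13) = [15, 1, 16, 9, 10, 5, 11, 8, 4, 13, 14, 7, 12, 3, 2, 6, 0]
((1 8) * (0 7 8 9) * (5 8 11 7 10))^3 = (0 8)(1 10)(5 9)(7 11)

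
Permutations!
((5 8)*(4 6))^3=((4 6)(5 8))^3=(4 6)(5 8)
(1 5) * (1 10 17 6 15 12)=(1 5 10 17 6 15 12)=[0, 5, 2, 3, 4, 10, 15, 7, 8, 9, 17, 11, 1, 13, 14, 12, 16, 6]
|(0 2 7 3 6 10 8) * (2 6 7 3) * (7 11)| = 4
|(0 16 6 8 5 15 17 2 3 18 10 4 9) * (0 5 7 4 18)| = 12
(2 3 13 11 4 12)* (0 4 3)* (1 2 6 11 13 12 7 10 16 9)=[4, 2, 0, 12, 7, 5, 11, 10, 8, 1, 16, 3, 6, 13, 14, 15, 9]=(0 4 7 10 16 9 1 2)(3 12 6 11)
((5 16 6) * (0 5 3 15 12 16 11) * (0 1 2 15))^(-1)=(0 3 6 16 12 15 2 1 11 5)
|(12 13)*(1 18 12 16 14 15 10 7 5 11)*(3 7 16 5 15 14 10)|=6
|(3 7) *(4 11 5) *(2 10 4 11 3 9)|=|(2 10 4 3 7 9)(5 11)|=6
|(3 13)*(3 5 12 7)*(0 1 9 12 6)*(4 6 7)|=|(0 1 9 12 4 6)(3 13 5 7)|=12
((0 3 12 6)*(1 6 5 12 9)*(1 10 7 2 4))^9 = ((0 3 9 10 7 2 4 1 6)(5 12))^9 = (5 12)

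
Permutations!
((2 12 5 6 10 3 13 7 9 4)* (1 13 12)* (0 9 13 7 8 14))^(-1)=((0 9 4 2 1 7 13 8 14)(3 12 5 6 10))^(-1)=(0 14 8 13 7 1 2 4 9)(3 10 6 5 12)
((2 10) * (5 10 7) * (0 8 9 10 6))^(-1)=(0 6 5 7 2 10 9 8)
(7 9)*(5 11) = (5 11)(7 9) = [0, 1, 2, 3, 4, 11, 6, 9, 8, 7, 10, 5]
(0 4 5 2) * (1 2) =[4, 2, 0, 3, 5, 1] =(0 4 5 1 2)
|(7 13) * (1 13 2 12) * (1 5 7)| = |(1 13)(2 12 5 7)| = 4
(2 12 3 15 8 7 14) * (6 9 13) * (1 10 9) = (1 10 9 13 6)(2 12 3 15 8 7 14) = [0, 10, 12, 15, 4, 5, 1, 14, 7, 13, 9, 11, 3, 6, 2, 8]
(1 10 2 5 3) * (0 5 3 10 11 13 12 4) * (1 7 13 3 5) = (0 1 11 3 7 13 12 4)(2 5 10) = [1, 11, 5, 7, 0, 10, 6, 13, 8, 9, 2, 3, 4, 12]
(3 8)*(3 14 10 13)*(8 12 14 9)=(3 12 14 10 13)(8 9)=[0, 1, 2, 12, 4, 5, 6, 7, 9, 8, 13, 11, 14, 3, 10]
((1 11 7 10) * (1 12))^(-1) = (1 12 10 7 11)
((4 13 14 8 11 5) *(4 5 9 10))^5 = (4 9 8 13 10 11 14) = ((4 13 14 8 11 9 10))^5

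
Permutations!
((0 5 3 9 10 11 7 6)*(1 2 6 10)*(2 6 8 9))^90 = (11)(0 3 8 1)(2 9 6 5)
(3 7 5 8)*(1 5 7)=(1 5 8 3)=[0, 5, 2, 1, 4, 8, 6, 7, 3]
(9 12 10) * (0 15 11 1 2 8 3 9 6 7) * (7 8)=(0 15 11 1 2 7)(3 9 12 10 6 8)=[15, 2, 7, 9, 4, 5, 8, 0, 3, 12, 6, 1, 10, 13, 14, 11]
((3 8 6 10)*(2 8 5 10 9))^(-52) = (3 10 5)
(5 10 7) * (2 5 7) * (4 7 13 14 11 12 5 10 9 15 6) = (2 10)(4 7 13 14 11 12 5 9 15 6) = [0, 1, 10, 3, 7, 9, 4, 13, 8, 15, 2, 12, 5, 14, 11, 6]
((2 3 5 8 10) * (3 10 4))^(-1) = (2 10)(3 4 8 5)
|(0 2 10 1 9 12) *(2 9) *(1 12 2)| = 5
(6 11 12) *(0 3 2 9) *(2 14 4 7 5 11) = (0 3 14 4 7 5 11 12 6 2 9) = [3, 1, 9, 14, 7, 11, 2, 5, 8, 0, 10, 12, 6, 13, 4]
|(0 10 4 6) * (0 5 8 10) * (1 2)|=|(1 2)(4 6 5 8 10)|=10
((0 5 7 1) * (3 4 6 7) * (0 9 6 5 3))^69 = (0 3 4 5)(1 9 6 7)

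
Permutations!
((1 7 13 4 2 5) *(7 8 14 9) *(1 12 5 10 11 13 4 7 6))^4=(1 6 9 14 8)(2 7 11)(4 13 10)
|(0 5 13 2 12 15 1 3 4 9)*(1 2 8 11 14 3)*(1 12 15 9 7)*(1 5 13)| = 12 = |(0 13 8 11 14 3 4 7 5 1 12 9)(2 15)|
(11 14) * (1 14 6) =(1 14 11 6) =[0, 14, 2, 3, 4, 5, 1, 7, 8, 9, 10, 6, 12, 13, 11]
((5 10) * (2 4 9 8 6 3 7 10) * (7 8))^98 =(2 9 10)(3 6 8)(4 7 5)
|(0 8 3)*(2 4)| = 6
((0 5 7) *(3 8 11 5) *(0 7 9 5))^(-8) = ((0 3 8 11)(5 9))^(-8) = (11)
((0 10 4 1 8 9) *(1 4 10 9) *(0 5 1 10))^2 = (0 5 8)(1 10 9)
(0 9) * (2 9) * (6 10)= (0 2 9)(6 10)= [2, 1, 9, 3, 4, 5, 10, 7, 8, 0, 6]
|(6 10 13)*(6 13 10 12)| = |(13)(6 12)| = 2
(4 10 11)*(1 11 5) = (1 11 4 10 5) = [0, 11, 2, 3, 10, 1, 6, 7, 8, 9, 5, 4]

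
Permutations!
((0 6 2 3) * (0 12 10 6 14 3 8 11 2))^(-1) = (0 6 10 12 3 14)(2 11 8)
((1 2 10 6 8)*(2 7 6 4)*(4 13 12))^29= (1 7 6 8)(2 4 12 13 10)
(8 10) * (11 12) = (8 10)(11 12) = [0, 1, 2, 3, 4, 5, 6, 7, 10, 9, 8, 12, 11]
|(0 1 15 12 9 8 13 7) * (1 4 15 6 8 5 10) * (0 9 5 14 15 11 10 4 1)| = 14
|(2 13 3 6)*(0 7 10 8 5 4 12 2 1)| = 12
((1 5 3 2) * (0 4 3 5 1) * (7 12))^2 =(12)(0 3)(2 4)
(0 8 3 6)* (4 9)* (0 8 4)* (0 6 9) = [4, 1, 2, 9, 0, 5, 8, 7, 3, 6] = (0 4)(3 9 6 8)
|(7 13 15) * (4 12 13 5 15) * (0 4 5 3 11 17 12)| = |(0 4)(3 11 17 12 13 5 15 7)| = 8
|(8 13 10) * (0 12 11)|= 3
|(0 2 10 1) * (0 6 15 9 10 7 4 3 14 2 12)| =|(0 12)(1 6 15 9 10)(2 7 4 3 14)| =10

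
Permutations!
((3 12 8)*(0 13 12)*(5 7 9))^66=((0 13 12 8 3)(5 7 9))^66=(0 13 12 8 3)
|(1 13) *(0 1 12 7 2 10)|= |(0 1 13 12 7 2 10)|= 7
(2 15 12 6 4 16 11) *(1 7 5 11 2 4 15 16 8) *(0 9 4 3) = [9, 7, 16, 0, 8, 11, 15, 5, 1, 4, 10, 3, 6, 13, 14, 12, 2] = (0 9 4 8 1 7 5 11 3)(2 16)(6 15 12)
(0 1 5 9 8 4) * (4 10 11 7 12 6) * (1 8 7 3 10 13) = [8, 5, 2, 10, 0, 9, 4, 12, 13, 7, 11, 3, 6, 1] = (0 8 13 1 5 9 7 12 6 4)(3 10 11)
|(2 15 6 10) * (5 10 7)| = |(2 15 6 7 5 10)| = 6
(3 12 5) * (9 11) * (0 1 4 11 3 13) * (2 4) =[1, 2, 4, 12, 11, 13, 6, 7, 8, 3, 10, 9, 5, 0] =(0 1 2 4 11 9 3 12 5 13)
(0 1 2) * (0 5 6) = (0 1 2 5 6) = [1, 2, 5, 3, 4, 6, 0]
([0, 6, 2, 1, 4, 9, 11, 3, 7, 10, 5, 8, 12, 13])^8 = [0, 11, 2, 6, 4, 10, 8, 1, 3, 5, 9, 7, 12, 13]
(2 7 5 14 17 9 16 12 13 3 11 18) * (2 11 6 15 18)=(2 7 5 14 17 9 16 12 13 3 6 15 18 11)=[0, 1, 7, 6, 4, 14, 15, 5, 8, 16, 10, 2, 13, 3, 17, 18, 12, 9, 11]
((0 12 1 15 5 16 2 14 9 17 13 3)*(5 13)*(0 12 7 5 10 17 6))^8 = (17)(1 3 15 12 13) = ((0 7 5 16 2 14 9 6)(1 15 13 3 12)(10 17))^8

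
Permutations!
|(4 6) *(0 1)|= 2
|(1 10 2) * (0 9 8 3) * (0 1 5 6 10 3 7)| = |(0 9 8 7)(1 3)(2 5 6 10)| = 4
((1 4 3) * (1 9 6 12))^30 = ((1 4 3 9 6 12))^30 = (12)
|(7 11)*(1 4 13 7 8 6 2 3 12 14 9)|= 12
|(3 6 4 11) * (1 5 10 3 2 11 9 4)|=|(1 5 10 3 6)(2 11)(4 9)|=10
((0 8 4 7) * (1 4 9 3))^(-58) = ((0 8 9 3 1 4 7))^(-58) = (0 4 3 8 7 1 9)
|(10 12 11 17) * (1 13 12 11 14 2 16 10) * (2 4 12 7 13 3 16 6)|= 6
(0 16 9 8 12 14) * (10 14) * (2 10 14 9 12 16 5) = (0 5 2 10 9 8 16 12 14) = [5, 1, 10, 3, 4, 2, 6, 7, 16, 8, 9, 11, 14, 13, 0, 15, 12]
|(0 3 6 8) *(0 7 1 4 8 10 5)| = |(0 3 6 10 5)(1 4 8 7)| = 20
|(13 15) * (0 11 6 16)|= 4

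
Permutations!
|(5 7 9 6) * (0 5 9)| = |(0 5 7)(6 9)| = 6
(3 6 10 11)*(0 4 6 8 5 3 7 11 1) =(0 4 6 10 1)(3 8 5)(7 11) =[4, 0, 2, 8, 6, 3, 10, 11, 5, 9, 1, 7]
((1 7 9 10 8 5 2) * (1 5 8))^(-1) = ((1 7 9 10)(2 5))^(-1) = (1 10 9 7)(2 5)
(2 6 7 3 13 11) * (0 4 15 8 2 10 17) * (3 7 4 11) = (0 11 10 17)(2 6 4 15 8)(3 13) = [11, 1, 6, 13, 15, 5, 4, 7, 2, 9, 17, 10, 12, 3, 14, 8, 16, 0]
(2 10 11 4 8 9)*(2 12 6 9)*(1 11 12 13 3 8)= (1 11 4)(2 10 12 6 9 13 3 8)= [0, 11, 10, 8, 1, 5, 9, 7, 2, 13, 12, 4, 6, 3]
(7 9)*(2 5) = [0, 1, 5, 3, 4, 2, 6, 9, 8, 7] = (2 5)(7 9)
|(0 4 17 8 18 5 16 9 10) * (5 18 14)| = 9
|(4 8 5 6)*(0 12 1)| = 12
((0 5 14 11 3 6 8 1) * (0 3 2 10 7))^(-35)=((0 5 14 11 2 10 7)(1 3 6 8))^(-35)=(14)(1 3 6 8)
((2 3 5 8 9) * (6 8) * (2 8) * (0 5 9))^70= (9)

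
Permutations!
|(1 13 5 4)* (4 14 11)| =|(1 13 5 14 11 4)| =6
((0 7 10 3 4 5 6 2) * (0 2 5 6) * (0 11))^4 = ((0 7 10 3 4 6 5 11))^4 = (0 4)(3 11)(5 10)(6 7)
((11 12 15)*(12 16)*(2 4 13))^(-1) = (2 13 4)(11 15 12 16)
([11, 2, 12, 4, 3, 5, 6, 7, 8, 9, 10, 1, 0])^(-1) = [12, 11, 1, 4, 3, 5, 6, 7, 8, 9, 10, 0, 2]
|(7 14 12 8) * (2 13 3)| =|(2 13 3)(7 14 12 8)| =12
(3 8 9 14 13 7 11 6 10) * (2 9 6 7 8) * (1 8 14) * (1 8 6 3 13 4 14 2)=(1 6 10 13 2 9 8 3)(4 14)(7 11)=[0, 6, 9, 1, 14, 5, 10, 11, 3, 8, 13, 7, 12, 2, 4]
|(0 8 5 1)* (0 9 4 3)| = 7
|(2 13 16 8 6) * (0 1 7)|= 15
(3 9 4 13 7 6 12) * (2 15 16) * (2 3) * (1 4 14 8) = (1 4 13 7 6 12 2 15 16 3 9 14 8) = [0, 4, 15, 9, 13, 5, 12, 6, 1, 14, 10, 11, 2, 7, 8, 16, 3]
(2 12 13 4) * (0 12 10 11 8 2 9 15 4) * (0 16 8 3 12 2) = (0 2 10 11 3 12 13 16 8)(4 9 15) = [2, 1, 10, 12, 9, 5, 6, 7, 0, 15, 11, 3, 13, 16, 14, 4, 8]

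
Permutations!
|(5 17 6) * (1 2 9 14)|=12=|(1 2 9 14)(5 17 6)|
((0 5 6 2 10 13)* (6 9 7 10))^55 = (0 5 9 7 10 13)(2 6)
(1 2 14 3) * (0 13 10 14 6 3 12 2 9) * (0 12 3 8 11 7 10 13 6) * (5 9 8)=(0 6 5 9 12 2)(1 8 11 7 10 14 3)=[6, 8, 0, 1, 4, 9, 5, 10, 11, 12, 14, 7, 2, 13, 3]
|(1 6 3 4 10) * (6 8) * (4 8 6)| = 6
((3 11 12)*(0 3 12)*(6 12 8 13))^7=((0 3 11)(6 12 8 13))^7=(0 3 11)(6 13 8 12)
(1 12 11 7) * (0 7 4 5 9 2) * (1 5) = [7, 12, 0, 3, 1, 9, 6, 5, 8, 2, 10, 4, 11] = (0 7 5 9 2)(1 12 11 4)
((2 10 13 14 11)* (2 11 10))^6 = (14)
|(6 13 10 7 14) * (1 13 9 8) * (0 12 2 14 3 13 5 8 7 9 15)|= 30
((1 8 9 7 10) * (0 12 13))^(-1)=((0 12 13)(1 8 9 7 10))^(-1)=(0 13 12)(1 10 7 9 8)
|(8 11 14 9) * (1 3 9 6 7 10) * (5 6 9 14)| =|(1 3 14 9 8 11 5 6 7 10)| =10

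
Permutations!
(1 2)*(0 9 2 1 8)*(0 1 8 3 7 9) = (1 8)(2 3 7 9) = [0, 8, 3, 7, 4, 5, 6, 9, 1, 2]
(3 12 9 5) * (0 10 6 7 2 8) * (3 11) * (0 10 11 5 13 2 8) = [11, 1, 0, 12, 4, 5, 7, 8, 10, 13, 6, 3, 9, 2] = (0 11 3 12 9 13 2)(6 7 8 10)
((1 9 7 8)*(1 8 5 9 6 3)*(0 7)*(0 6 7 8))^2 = ((0 8)(1 7 5 9 6 3))^2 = (1 5 6)(3 7 9)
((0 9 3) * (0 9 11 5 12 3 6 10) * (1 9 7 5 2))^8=(12)(0 11 2 1 9 6 10)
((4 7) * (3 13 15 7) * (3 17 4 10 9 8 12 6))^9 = ((3 13 15 7 10 9 8 12 6)(4 17))^9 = (4 17)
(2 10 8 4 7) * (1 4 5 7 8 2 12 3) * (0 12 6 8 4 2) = (0 12 3 1 2 10)(5 7 6 8) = [12, 2, 10, 1, 4, 7, 8, 6, 5, 9, 0, 11, 3]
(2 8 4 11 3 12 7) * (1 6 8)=(1 6 8 4 11 3 12 7 2)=[0, 6, 1, 12, 11, 5, 8, 2, 4, 9, 10, 3, 7]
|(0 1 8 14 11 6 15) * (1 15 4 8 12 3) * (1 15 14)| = 10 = |(0 14 11 6 4 8 1 12 3 15)|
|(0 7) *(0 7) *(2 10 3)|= 3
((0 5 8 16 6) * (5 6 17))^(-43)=((0 6)(5 8 16 17))^(-43)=(0 6)(5 8 16 17)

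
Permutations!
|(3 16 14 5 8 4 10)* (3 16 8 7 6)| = |(3 8 4 10 16 14 5 7 6)| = 9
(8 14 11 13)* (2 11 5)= (2 11 13 8 14 5)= [0, 1, 11, 3, 4, 2, 6, 7, 14, 9, 10, 13, 12, 8, 5]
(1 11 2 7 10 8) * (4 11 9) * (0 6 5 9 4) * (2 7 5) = (0 6 2 5 9)(1 4 11 7 10 8) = [6, 4, 5, 3, 11, 9, 2, 10, 1, 0, 8, 7]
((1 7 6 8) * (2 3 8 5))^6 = ((1 7 6 5 2 3 8))^6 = (1 8 3 2 5 6 7)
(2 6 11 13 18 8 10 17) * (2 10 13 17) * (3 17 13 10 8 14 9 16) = (2 6 11 13 18 14 9 16 3 17 8 10) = [0, 1, 6, 17, 4, 5, 11, 7, 10, 16, 2, 13, 12, 18, 9, 15, 3, 8, 14]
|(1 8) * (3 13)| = |(1 8)(3 13)| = 2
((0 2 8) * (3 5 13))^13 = ((0 2 8)(3 5 13))^13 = (0 2 8)(3 5 13)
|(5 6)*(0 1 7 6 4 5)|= 4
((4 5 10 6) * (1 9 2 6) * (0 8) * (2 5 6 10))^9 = (0 8)(1 10 2 5 9)(4 6)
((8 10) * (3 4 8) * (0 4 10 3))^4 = (0 10 3 8 4)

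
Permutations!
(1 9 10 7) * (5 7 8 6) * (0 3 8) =(0 3 8 6 5 7 1 9 10) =[3, 9, 2, 8, 4, 7, 5, 1, 6, 10, 0]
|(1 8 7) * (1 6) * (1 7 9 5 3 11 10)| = |(1 8 9 5 3 11 10)(6 7)| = 14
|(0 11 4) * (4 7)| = |(0 11 7 4)| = 4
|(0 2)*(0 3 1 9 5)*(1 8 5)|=10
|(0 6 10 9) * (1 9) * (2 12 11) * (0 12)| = |(0 6 10 1 9 12 11 2)| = 8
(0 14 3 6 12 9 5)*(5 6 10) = [14, 1, 2, 10, 4, 0, 12, 7, 8, 6, 5, 11, 9, 13, 3] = (0 14 3 10 5)(6 12 9)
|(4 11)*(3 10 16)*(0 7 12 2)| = 12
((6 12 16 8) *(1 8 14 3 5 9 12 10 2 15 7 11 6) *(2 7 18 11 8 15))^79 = (1 8 7 10 6 11 18 15)(3 5 9 12 16 14) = ((1 15 18 11 6 10 7 8)(3 5 9 12 16 14))^79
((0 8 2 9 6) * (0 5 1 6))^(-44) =((0 8 2 9)(1 6 5))^(-44) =(9)(1 6 5)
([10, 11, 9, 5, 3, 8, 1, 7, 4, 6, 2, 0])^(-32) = [9, 10, 1, 3, 4, 5, 0, 7, 8, 11, 6, 2]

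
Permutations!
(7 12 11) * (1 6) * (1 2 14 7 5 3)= (1 6 2 14 7 12 11 5 3)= [0, 6, 14, 1, 4, 3, 2, 12, 8, 9, 10, 5, 11, 13, 7]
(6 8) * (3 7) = (3 7)(6 8) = [0, 1, 2, 7, 4, 5, 8, 3, 6]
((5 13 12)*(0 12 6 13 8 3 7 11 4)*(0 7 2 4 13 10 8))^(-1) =(0 5 12)(2 3 8 10 6 13 11 7 4)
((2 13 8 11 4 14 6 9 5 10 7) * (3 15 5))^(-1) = (2 7 10 5 15 3 9 6 14 4 11 8 13)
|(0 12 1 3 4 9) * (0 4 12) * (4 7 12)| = |(1 3 4 9 7 12)| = 6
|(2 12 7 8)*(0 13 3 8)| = |(0 13 3 8 2 12 7)| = 7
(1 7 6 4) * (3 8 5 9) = (1 7 6 4)(3 8 5 9) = [0, 7, 2, 8, 1, 9, 4, 6, 5, 3]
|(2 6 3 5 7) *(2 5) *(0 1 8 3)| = |(0 1 8 3 2 6)(5 7)| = 6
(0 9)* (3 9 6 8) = (0 6 8 3 9) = [6, 1, 2, 9, 4, 5, 8, 7, 3, 0]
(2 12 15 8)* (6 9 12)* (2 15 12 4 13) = (2 6 9 4 13)(8 15) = [0, 1, 6, 3, 13, 5, 9, 7, 15, 4, 10, 11, 12, 2, 14, 8]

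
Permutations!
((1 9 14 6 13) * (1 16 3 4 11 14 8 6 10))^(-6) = ((1 9 8 6 13 16 3 4 11 14 10))^(-6) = (1 16 10 13 14 6 11 8 4 9 3)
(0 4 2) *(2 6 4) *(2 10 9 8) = (0 10 9 8 2)(4 6) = [10, 1, 0, 3, 6, 5, 4, 7, 2, 8, 9]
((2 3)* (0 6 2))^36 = ((0 6 2 3))^36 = (6)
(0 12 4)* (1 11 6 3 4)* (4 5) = (0 12 1 11 6 3 5 4) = [12, 11, 2, 5, 0, 4, 3, 7, 8, 9, 10, 6, 1]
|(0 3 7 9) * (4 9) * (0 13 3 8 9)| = 7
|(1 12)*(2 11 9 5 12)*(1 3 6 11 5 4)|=9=|(1 2 5 12 3 6 11 9 4)|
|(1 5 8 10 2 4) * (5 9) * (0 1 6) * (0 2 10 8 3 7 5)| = |(10)(0 1 9)(2 4 6)(3 7 5)| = 3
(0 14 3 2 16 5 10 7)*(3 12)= (0 14 12 3 2 16 5 10 7)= [14, 1, 16, 2, 4, 10, 6, 0, 8, 9, 7, 11, 3, 13, 12, 15, 5]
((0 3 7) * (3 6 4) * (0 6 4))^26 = ((0 4 3 7 6))^26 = (0 4 3 7 6)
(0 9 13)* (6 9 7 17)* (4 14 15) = (0 7 17 6 9 13)(4 14 15) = [7, 1, 2, 3, 14, 5, 9, 17, 8, 13, 10, 11, 12, 0, 15, 4, 16, 6]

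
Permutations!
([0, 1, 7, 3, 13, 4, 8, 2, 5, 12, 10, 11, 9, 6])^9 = [0, 1, 7, 3, 5, 8, 13, 2, 6, 12, 10, 11, 9, 4]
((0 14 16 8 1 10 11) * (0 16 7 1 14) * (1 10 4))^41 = ((1 4)(7 10 11 16 8 14))^41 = (1 4)(7 14 8 16 11 10)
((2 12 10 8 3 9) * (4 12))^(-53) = (2 10 9 12 3 4 8)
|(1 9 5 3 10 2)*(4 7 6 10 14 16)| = |(1 9 5 3 14 16 4 7 6 10 2)| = 11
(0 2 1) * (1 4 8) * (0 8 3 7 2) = (1 8)(2 4 3 7) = [0, 8, 4, 7, 3, 5, 6, 2, 1]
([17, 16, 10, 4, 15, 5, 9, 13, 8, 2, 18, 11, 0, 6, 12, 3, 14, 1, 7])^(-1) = (0 12 14 16 1 17)(2 9 6 13 7 18 10)(3 15 4)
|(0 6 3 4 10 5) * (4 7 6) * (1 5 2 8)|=21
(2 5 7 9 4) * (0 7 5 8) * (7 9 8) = (0 9 4 2 7 8) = [9, 1, 7, 3, 2, 5, 6, 8, 0, 4]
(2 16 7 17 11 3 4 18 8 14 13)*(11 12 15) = (2 16 7 17 12 15 11 3 4 18 8 14 13) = [0, 1, 16, 4, 18, 5, 6, 17, 14, 9, 10, 3, 15, 2, 13, 11, 7, 12, 8]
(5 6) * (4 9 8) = (4 9 8)(5 6) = [0, 1, 2, 3, 9, 6, 5, 7, 4, 8]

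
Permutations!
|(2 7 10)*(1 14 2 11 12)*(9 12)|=8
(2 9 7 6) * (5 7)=(2 9 5 7 6)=[0, 1, 9, 3, 4, 7, 2, 6, 8, 5]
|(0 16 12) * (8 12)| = |(0 16 8 12)| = 4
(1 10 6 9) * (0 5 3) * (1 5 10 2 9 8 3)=(0 10 6 8 3)(1 2 9 5)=[10, 2, 9, 0, 4, 1, 8, 7, 3, 5, 6]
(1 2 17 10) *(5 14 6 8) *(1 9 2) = (2 17 10 9)(5 14 6 8) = [0, 1, 17, 3, 4, 14, 8, 7, 5, 2, 9, 11, 12, 13, 6, 15, 16, 10]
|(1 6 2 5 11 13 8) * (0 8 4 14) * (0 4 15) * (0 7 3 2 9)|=70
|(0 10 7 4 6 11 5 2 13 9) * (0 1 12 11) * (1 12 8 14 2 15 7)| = |(0 10 1 8 14 2 13 9 12 11 5 15 7 4 6)| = 15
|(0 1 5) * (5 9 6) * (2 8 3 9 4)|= 9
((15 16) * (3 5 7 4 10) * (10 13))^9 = (3 4)(5 13)(7 10)(15 16)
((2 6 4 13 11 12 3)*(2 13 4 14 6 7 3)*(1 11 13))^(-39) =((1 11 12 2 7 3)(6 14))^(-39) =(1 2)(3 12)(6 14)(7 11)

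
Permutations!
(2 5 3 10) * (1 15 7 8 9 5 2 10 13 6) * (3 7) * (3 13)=(1 15 13 6)(5 7 8 9)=[0, 15, 2, 3, 4, 7, 1, 8, 9, 5, 10, 11, 12, 6, 14, 13]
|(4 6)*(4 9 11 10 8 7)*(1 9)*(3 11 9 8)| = 15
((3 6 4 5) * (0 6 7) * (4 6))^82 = ((0 4 5 3 7))^82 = (0 5 7 4 3)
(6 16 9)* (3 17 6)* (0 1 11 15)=(0 1 11 15)(3 17 6 16 9)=[1, 11, 2, 17, 4, 5, 16, 7, 8, 3, 10, 15, 12, 13, 14, 0, 9, 6]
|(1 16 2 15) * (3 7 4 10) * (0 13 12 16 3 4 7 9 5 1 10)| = |(0 13 12 16 2 15 10 4)(1 3 9 5)| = 8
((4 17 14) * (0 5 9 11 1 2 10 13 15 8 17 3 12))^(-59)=(0 5 9 11 1 2 10 13 15 8 17 14 4 3 12)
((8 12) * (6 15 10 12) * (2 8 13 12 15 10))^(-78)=((2 8 6 10 15)(12 13))^(-78)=(2 6 15 8 10)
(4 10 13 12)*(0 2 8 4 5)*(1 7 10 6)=(0 2 8 4 6 1 7 10 13 12 5)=[2, 7, 8, 3, 6, 0, 1, 10, 4, 9, 13, 11, 5, 12]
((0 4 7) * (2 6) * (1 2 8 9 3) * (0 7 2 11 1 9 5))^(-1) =((0 4 2 6 8 5)(1 11)(3 9))^(-1) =(0 5 8 6 2 4)(1 11)(3 9)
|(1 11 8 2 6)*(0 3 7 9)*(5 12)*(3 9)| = |(0 9)(1 11 8 2 6)(3 7)(5 12)| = 10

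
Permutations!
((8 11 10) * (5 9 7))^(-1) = ((5 9 7)(8 11 10))^(-1) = (5 7 9)(8 10 11)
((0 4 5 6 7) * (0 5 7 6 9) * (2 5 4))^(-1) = (0 9 5 2)(4 7)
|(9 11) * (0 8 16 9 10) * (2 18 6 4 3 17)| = 6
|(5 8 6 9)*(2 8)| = 5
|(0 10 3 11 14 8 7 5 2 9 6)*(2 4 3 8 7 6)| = 12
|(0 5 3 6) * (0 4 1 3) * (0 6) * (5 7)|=|(0 7 5 6 4 1 3)|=7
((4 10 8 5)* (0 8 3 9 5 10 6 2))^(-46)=(0 2 6 4 5 9 3 10 8)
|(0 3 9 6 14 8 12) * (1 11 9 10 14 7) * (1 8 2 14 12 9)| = 4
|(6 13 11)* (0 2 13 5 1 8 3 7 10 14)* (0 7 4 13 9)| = 24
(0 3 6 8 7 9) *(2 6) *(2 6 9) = (0 3 6 8 7 2 9) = [3, 1, 9, 6, 4, 5, 8, 2, 7, 0]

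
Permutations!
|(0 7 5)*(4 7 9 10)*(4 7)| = 5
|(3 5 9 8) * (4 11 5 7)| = 7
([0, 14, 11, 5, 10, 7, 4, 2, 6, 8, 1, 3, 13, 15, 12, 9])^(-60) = [0, 1, 2, 3, 4, 5, 6, 7, 8, 9, 10, 11, 12, 13, 14, 15]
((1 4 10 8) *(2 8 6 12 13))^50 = ((1 4 10 6 12 13 2 8))^50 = (1 10 12 2)(4 6 13 8)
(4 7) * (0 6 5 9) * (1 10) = (0 6 5 9)(1 10)(4 7) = [6, 10, 2, 3, 7, 9, 5, 4, 8, 0, 1]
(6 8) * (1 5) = (1 5)(6 8) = [0, 5, 2, 3, 4, 1, 8, 7, 6]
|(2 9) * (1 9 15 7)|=5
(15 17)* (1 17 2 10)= (1 17 15 2 10)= [0, 17, 10, 3, 4, 5, 6, 7, 8, 9, 1, 11, 12, 13, 14, 2, 16, 15]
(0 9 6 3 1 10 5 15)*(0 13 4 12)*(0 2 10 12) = (0 9 6 3 1 12 2 10 5 15 13 4) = [9, 12, 10, 1, 0, 15, 3, 7, 8, 6, 5, 11, 2, 4, 14, 13]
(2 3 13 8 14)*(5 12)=[0, 1, 3, 13, 4, 12, 6, 7, 14, 9, 10, 11, 5, 8, 2]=(2 3 13 8 14)(5 12)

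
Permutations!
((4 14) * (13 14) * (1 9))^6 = ((1 9)(4 13 14))^6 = (14)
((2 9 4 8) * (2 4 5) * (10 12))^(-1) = ((2 9 5)(4 8)(10 12))^(-1) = (2 5 9)(4 8)(10 12)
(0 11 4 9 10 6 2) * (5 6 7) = (0 11 4 9 10 7 5 6 2) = [11, 1, 0, 3, 9, 6, 2, 5, 8, 10, 7, 4]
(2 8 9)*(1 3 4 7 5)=(1 3 4 7 5)(2 8 9)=[0, 3, 8, 4, 7, 1, 6, 5, 9, 2]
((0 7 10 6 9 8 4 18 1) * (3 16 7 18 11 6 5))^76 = ((0 18 1)(3 16 7 10 5)(4 11 6 9 8))^76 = (0 18 1)(3 16 7 10 5)(4 11 6 9 8)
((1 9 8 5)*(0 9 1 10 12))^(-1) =(0 12 10 5 8 9)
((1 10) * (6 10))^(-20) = ((1 6 10))^(-20) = (1 6 10)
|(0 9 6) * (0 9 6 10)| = 4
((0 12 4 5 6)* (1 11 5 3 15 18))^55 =((0 12 4 3 15 18 1 11 5 6))^55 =(0 18)(1 12)(3 5)(4 11)(6 15)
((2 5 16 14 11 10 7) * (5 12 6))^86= (2 14 12 11 6 10 5 7 16)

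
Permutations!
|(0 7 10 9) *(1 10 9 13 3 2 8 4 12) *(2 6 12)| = 6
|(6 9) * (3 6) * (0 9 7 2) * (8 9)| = 7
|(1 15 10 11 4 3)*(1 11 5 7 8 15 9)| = 30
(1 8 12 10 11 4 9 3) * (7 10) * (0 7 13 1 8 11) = (0 7 10)(1 11 4 9 3 8 12 13) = [7, 11, 2, 8, 9, 5, 6, 10, 12, 3, 0, 4, 13, 1]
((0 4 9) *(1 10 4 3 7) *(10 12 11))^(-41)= ((0 3 7 1 12 11 10 4 9))^(-41)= (0 12 9 1 4 7 10 3 11)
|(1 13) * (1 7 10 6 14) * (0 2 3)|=|(0 2 3)(1 13 7 10 6 14)|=6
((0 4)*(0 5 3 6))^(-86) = (0 6 3 5 4)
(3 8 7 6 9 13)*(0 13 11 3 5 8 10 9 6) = [13, 1, 2, 10, 4, 8, 6, 0, 7, 11, 9, 3, 12, 5] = (0 13 5 8 7)(3 10 9 11)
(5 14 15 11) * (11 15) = [0, 1, 2, 3, 4, 14, 6, 7, 8, 9, 10, 5, 12, 13, 11, 15] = (15)(5 14 11)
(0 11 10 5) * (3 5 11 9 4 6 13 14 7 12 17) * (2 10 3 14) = [9, 1, 10, 5, 6, 0, 13, 12, 8, 4, 11, 3, 17, 2, 7, 15, 16, 14] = (0 9 4 6 13 2 10 11 3 5)(7 12 17 14)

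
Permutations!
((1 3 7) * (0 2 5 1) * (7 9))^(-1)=(0 7 9 3 1 5 2)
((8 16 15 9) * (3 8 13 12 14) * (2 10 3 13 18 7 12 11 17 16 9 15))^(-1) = ((2 10 3 8 9 18 7 12 14 13 11 17 16))^(-1) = (2 16 17 11 13 14 12 7 18 9 8 3 10)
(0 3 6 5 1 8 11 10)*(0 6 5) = [3, 8, 2, 5, 4, 1, 0, 7, 11, 9, 6, 10] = (0 3 5 1 8 11 10 6)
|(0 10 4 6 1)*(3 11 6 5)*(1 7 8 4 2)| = |(0 10 2 1)(3 11 6 7 8 4 5)| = 28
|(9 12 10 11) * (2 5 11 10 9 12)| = 5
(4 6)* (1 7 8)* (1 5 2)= (1 7 8 5 2)(4 6)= [0, 7, 1, 3, 6, 2, 4, 8, 5]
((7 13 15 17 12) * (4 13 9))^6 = (4 9 7 12 17 15 13)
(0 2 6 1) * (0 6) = [2, 6, 0, 3, 4, 5, 1] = (0 2)(1 6)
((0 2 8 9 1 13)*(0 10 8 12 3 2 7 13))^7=(13)(2 12 3)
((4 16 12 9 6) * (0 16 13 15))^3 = ((0 16 12 9 6 4 13 15))^3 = (0 9 13 16 6 15 12 4)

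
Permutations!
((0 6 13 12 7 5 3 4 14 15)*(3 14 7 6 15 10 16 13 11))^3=(0 15)(3 5 16 6 4 14 13 11 7 10 12)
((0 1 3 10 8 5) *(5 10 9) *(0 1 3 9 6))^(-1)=((0 3 6)(1 9 5)(8 10))^(-1)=(0 6 3)(1 5 9)(8 10)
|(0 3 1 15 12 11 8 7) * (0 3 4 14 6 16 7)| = |(0 4 14 6 16 7 3 1 15 12 11 8)| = 12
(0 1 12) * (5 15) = (0 1 12)(5 15) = [1, 12, 2, 3, 4, 15, 6, 7, 8, 9, 10, 11, 0, 13, 14, 5]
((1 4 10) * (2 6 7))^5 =((1 4 10)(2 6 7))^5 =(1 10 4)(2 7 6)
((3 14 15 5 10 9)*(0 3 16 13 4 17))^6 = ((0 3 14 15 5 10 9 16 13 4 17))^6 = (0 9 3 16 14 13 15 4 5 17 10)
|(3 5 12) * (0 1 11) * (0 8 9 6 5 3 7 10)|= |(0 1 11 8 9 6 5 12 7 10)|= 10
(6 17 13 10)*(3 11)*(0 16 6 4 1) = (0 16 6 17 13 10 4 1)(3 11) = [16, 0, 2, 11, 1, 5, 17, 7, 8, 9, 4, 3, 12, 10, 14, 15, 6, 13]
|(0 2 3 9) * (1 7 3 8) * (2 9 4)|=6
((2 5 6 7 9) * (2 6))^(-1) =(2 5)(6 9 7) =((2 5)(6 7 9))^(-1)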